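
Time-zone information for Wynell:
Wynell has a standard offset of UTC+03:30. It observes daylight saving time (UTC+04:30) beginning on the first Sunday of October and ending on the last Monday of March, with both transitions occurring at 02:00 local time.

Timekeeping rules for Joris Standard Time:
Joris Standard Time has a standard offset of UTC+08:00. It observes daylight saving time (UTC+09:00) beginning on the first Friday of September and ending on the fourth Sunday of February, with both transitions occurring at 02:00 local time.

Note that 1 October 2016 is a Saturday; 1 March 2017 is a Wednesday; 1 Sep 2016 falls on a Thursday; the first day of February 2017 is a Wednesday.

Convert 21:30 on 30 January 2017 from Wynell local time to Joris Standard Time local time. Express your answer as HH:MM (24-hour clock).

02:00

1 October 2016 is a Saturday, so the first Sunday is October 2.
1 March 2017 is a Wednesday, so Mondays fall on 6, 13, 20, 27; the last is March 27.
Daylight saving runs 2 October 2016 – 27 March 2017; 30 January 2017 is inside that window, so Wynell is at UTC+04:30.
21:30 Wynell − 4h30m = 17:00 UTC.
1 September 2016 is a Thursday, so the first Friday is September 2.
1 February 2017 is a Wednesday, so the first Sunday is February 5 and the fourth is February 26.
At the standard offset (UTC+08:00), 17:00 UTC + 8h = 01:00 Joris Standard Time standard time (rolling into the next day, 31 January 2017).
The standard-time date in Joris Standard Time, 31 January 2017, falls between 2 September 2016 and 26 February 2017, so daylight saving is in effect and Joris Standard Time is at UTC+09:00.
17:00 UTC + 9h = 02:00 Joris Standard Time (rolling into the next day, 31 January 2017).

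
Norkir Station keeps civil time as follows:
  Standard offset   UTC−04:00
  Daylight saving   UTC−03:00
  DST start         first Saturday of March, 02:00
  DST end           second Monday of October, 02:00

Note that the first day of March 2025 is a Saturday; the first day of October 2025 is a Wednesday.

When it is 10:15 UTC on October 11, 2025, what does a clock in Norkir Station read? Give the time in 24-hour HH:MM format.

1 March 2025 is a Saturday, so the first Saturday is March 1.
1 October 2025 is a Wednesday, so the first Monday is October 6 and the second is October 13.
At the standard offset (UTC−04:00), 10:15 UTC − 4h = 06:15 Norkir Station standard time.
Daylight saving runs 1 March – 13 October; the standard-time date in Norkir Station, October 11, 2025, is inside that window, so Norkir Station is at UTC−03:00.
10:15 UTC − 3h = 07:15 local.

07:15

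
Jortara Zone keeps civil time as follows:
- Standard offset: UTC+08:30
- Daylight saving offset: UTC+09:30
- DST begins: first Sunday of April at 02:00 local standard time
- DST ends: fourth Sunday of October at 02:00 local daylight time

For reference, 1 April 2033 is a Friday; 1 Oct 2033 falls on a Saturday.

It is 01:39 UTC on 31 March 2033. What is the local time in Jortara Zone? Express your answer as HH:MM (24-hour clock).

1 April 2033 is a Friday, so the first Sunday is April 3.
1 October 2033 is a Saturday, so the first Sunday is October 2 and the fourth is October 23.
At the standard offset (UTC+08:30), 01:39 UTC + 8h30m = 10:09 Jortara Zone standard time.
Daylight saving runs 3 April – 23 October; the standard-time date in Jortara Zone, 31 March 2033, is outside that window, so Jortara Zone is on standard time at UTC+08:30.
01:39 UTC + 8h30m = 10:09 local.

10:09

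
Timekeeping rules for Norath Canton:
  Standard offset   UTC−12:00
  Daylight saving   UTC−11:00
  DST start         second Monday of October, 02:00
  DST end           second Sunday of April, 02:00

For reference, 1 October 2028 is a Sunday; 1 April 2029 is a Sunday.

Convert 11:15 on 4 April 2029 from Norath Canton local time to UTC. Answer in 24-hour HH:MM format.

22:15

1 October 2028 is a Sunday, so the first Monday is October 2 and the second is October 9.
1 April 2029 is a Sunday, so the first Sunday is April 1 and the second is April 8.
Daylight saving runs 9 October 2028 – 8 April 2029; 4 April 2029 is inside that window, so Norath Canton is at UTC−11:00.
11:15 local + 11h = 22:15 UTC.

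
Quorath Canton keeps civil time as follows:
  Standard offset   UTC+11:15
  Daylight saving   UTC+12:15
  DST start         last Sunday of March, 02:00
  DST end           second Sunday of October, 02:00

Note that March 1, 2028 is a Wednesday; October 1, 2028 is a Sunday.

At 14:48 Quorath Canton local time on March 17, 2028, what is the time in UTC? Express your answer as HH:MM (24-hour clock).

1 March 2028 is a Wednesday, so Sundays fall on 5, 12, 19, 26; the last is March 26.
1 October 2028 is a Sunday, so the first Sunday is October 1 and the second is October 8.
March 17, 2028 does not fall between 26 March and 8 October, so daylight saving is not in effect and Quorath Canton is at UTC+11:15.
14:48 local − 11h15m = 03:33 UTC.

03:33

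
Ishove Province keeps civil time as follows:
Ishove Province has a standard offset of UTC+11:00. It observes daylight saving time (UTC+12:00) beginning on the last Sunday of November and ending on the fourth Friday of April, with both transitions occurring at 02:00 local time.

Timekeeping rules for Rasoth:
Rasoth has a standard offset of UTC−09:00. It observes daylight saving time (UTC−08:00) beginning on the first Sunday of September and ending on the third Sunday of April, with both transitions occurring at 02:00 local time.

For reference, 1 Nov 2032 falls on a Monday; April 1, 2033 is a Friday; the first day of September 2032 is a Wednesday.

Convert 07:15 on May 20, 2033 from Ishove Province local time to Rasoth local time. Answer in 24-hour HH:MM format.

1 November 2032 is a Monday, so Sundays fall on 7, 14, 21, 28; the last is November 28.
1 April 2033 is a Friday, so the first Friday is April 1 and the fourth is April 22.
May 20, 2033 is outside the daylight-saving period (28 November 2032 – 22 April 2033), so Ishove Province is on standard time, UTC+11:00.
07:15 Ishove Province − 11h = 20:15 UTC (rolling into the previous day, 19 May 2033).
1 September 2032 is a Wednesday, so the first Sunday is September 5.
1 April 2033 is a Friday, so the first Sunday is April 3 and the third is April 17.
At the standard offset (UTC−09:00), 20:15 UTC − 9h = 11:15 Rasoth standard time.
Daylight saving runs 5 September 2032 – 17 April 2033; the standard-time date in Rasoth, May 19, 2033, is outside that window, so Rasoth is on standard time at UTC−09:00.
20:15 UTC − 9h = 11:15 Rasoth.

11:15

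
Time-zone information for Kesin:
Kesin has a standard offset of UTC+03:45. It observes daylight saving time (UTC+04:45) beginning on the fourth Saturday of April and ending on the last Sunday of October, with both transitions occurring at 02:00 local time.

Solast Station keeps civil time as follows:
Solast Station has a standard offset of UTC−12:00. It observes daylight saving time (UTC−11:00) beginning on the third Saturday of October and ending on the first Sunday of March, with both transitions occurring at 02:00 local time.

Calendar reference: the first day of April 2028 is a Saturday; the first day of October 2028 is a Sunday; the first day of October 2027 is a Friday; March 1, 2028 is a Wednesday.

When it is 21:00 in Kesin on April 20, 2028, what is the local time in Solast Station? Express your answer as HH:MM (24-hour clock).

05:15

1 April 2028 is a Saturday, so the first Saturday is April 1 and the fourth is April 22.
1 October 2028 is a Sunday, so Sundays fall on 1, 8, 15, 22, 29; the last is October 29.
April 20, 2028 does not fall between 22 April and 29 October, so daylight saving is not in effect and Kesin is at UTC+03:45.
21:00 Kesin − 3h45m = 17:15 UTC.
1 October 2027 is a Friday, so the first Saturday is October 2 and the third is October 16.
1 March 2028 is a Wednesday, so the first Sunday is March 5.
At the standard offset (UTC−12:00), 17:15 UTC − 12h = 05:15 Solast Station standard time.
The standard-time date in Solast Station, April 20, 2028, is outside the daylight-saving period (16 October 2027 – 5 March 2028), so Solast Station is on standard time, UTC−12:00.
17:15 UTC − 12h = 05:15 Solast Station.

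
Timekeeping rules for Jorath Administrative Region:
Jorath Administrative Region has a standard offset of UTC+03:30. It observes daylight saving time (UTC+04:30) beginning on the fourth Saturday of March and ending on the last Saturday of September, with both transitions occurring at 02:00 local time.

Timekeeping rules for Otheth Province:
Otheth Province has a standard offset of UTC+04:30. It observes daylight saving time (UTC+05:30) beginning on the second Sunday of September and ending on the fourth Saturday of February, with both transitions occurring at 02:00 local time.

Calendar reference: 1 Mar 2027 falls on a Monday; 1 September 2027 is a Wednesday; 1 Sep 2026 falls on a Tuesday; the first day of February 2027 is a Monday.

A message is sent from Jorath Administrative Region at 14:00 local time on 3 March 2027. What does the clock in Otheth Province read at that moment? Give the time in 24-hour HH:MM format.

15:00

1 March 2027 is a Monday, so the first Saturday is March 6 and the fourth is March 27.
1 September 2027 is a Wednesday, so Saturdays fall on 4, 11, 18, 25; the last is September 25.
Daylight saving runs 27 March – 25 September; 3 March 2027 is outside that window, so Jorath Administrative Region is on standard time at UTC+03:30.
14:00 Jorath Administrative Region − 3h30m = 10:30 UTC.
1 September 2026 is a Tuesday, so the first Sunday is September 6 and the second is September 13.
1 February 2027 is a Monday, so the first Saturday is February 6 and the fourth is February 27.
At the standard offset (UTC+04:30), 10:30 UTC + 4h30m = 15:00 Otheth Province standard time.
Daylight saving runs 13 September 2026 – 27 February 2027; the standard-time date in Otheth Province, 3 March 2027, is outside that window, so Otheth Province is on standard time at UTC+04:30.
10:30 UTC + 4h30m = 15:00 Otheth Province.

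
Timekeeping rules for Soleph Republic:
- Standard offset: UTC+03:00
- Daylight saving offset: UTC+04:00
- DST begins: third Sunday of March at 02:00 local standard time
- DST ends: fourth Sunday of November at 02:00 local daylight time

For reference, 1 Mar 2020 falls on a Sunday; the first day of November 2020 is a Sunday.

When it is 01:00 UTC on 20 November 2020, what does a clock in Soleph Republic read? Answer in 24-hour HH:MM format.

1 March 2020 is a Sunday, so the first Sunday is March 1 and the third is March 15.
1 November 2020 is a Sunday, so the first Sunday is November 1 and the fourth is November 22.
At the standard offset (UTC+03:00), 01:00 UTC + 3h = 04:00 Soleph Republic standard time.
Daylight saving runs 15 March – 22 November; the standard-time date in Soleph Republic, 20 November 2020, is inside that window, so Soleph Republic is at UTC+04:00.
01:00 UTC + 4h = 05:00 local.

05:00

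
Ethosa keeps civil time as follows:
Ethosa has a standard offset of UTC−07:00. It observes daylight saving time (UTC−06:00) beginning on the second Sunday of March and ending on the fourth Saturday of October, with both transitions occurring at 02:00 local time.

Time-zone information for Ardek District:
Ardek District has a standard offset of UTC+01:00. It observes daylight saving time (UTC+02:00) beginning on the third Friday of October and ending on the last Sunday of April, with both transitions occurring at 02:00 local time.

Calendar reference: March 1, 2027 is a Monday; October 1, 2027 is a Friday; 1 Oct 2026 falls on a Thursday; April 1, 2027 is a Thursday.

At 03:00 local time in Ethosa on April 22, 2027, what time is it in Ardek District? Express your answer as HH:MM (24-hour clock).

1 March 2027 is a Monday, so the first Sunday is March 7 and the second is March 14.
1 October 2027 is a Friday, so the first Saturday is October 2 and the fourth is October 23.
April 22, 2027 falls between 14 March and 23 October, so daylight saving is in effect and Ethosa is at UTC−06:00.
03:00 Ethosa + 6h = 09:00 UTC.
1 October 2026 is a Thursday, so the first Friday is October 2 and the third is October 16.
1 April 2027 is a Thursday, so Sundays fall on 4, 11, 18, 25; the last is April 25.
At the standard offset (UTC+01:00), 09:00 UTC + 1h = 10:00 Ardek District standard time.
The standard-time date in Ardek District, April 22, 2027, lies within the daylight-saving period (16 October 2026 – 25 April 2027), so Ardek District is on daylight time, UTC+02:00.
09:00 UTC + 2h = 11:00 Ardek District.

11:00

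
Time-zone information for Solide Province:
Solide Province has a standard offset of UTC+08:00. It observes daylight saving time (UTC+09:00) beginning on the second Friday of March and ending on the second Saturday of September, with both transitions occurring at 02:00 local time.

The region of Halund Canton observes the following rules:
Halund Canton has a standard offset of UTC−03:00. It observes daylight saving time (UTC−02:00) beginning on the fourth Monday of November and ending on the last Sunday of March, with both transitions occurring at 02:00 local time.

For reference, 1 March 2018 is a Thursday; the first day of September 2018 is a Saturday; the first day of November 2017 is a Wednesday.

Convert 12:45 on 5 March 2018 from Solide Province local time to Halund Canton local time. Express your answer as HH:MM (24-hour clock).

02:45

1 March 2018 is a Thursday, so the first Friday is March 2 and the second is March 9.
1 September 2018 is a Saturday, so the first Saturday is September 1 and the second is September 8.
Daylight saving runs 9 March – 8 September; 5 March 2018 is outside that window, so Solide Province is on standard time at UTC+08:00.
12:45 Solide Province − 8h = 04:45 UTC.
1 November 2017 is a Wednesday, so the first Monday is November 6 and the fourth is November 27.
1 March 2018 is a Thursday, so Sundays fall on 4, 11, 18, 25; the last is March 25.
At the standard offset (UTC−03:00), 04:45 UTC − 3h = 01:45 Halund Canton standard time.
The standard-time date in Halund Canton, 5 March 2018, falls between 27 November 2017 and 25 March 2018, so daylight saving is in effect and Halund Canton is at UTC−02:00.
04:45 UTC − 2h = 02:45 Halund Canton.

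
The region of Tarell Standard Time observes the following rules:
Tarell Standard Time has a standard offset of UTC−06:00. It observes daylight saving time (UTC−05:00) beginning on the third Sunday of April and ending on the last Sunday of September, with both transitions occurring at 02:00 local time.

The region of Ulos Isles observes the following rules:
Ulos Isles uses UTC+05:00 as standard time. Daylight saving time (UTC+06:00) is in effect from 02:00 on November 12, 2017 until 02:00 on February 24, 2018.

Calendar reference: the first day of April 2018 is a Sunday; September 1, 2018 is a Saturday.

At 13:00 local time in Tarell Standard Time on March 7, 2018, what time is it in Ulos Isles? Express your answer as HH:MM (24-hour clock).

00:00

1 April 2018 is a Sunday, so the first Sunday is April 1 and the third is April 15.
1 September 2018 is a Saturday, so Sundays fall on 2, 9, 16, 23, 30; the last is September 30.
March 7, 2018 does not fall between 15 April and 30 September, so daylight saving is not in effect and Tarell Standard Time is at UTC−06:00.
13:00 Tarell Standard Time + 6h = 19:00 UTC.
At the standard offset (UTC+05:00), 19:00 UTC + 5h = 00:00 Ulos Isles standard time (rolling into the next day, 8 March 2018).
Daylight saving runs 12 November 2017 – 24 February 2018; the standard-time date in Ulos Isles, March 8, 2018, is outside that window, so Ulos Isles is on standard time at UTC+05:00.
19:00 UTC + 5h = 00:00 Ulos Isles (rolling into the next day, 8 March 2018).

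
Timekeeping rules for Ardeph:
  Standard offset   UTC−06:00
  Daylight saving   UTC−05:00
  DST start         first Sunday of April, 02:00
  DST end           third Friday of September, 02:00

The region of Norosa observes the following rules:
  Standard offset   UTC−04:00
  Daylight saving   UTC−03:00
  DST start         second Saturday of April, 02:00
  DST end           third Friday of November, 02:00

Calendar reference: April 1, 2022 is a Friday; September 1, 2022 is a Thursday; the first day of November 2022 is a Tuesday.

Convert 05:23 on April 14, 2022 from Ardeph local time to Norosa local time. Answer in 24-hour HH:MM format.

1 April 2022 is a Friday, so the first Sunday is April 3.
1 September 2022 is a Thursday, so the first Friday is September 2 and the third is September 16.
April 14, 2022 lies within the daylight-saving period (3 April – 16 September), so Ardeph is on daylight time, UTC−05:00.
05:23 Ardeph + 5h = 10:23 UTC.
1 April 2022 is a Friday, so the first Saturday is April 2 and the second is April 9.
1 November 2022 is a Tuesday, so the first Friday is November 4 and the third is November 18.
At the standard offset (UTC−04:00), 10:23 UTC − 4h = 06:23 Norosa standard time.
The standard-time date in Norosa, April 14, 2022, falls between 9 April and 18 November, so daylight saving is in effect and Norosa is at UTC−03:00.
10:23 UTC − 3h = 07:23 Norosa.

07:23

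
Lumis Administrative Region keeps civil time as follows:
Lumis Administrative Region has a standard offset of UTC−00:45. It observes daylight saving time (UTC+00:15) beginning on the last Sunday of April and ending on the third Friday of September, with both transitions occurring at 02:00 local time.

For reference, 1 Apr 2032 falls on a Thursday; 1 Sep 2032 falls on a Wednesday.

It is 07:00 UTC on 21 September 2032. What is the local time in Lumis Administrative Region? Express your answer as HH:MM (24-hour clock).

06:15

1 April 2032 is a Thursday, so Sundays fall on 4, 11, 18, 25; the last is April 25.
1 September 2032 is a Wednesday, so the first Friday is September 3 and the third is September 17.
At the standard offset (UTC−00:45), 07:00 UTC − 0h45m = 06:15 Lumis Administrative Region standard time.
Daylight saving runs 25 April – 17 September; the standard-time date in Lumis Administrative Region, 21 September 2032, is outside that window, so Lumis Administrative Region is on standard time at UTC−00:45.
07:00 UTC − 0h45m = 06:15 local.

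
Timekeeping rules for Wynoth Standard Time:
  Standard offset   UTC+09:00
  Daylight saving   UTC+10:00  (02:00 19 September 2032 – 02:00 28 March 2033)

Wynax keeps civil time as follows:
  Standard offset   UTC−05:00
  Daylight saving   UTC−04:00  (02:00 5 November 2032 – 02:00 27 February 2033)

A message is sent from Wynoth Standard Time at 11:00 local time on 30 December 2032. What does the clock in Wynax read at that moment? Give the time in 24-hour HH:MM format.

Daylight saving runs 19 September 2032 – 28 March 2033; 30 December 2032 is inside that window, so Wynoth Standard Time is at UTC+10:00.
11:00 Wynoth Standard Time − 10h = 01:00 UTC.
At the standard offset (UTC−05:00), 01:00 UTC − 5h = 20:00 Wynax standard time (rolling into the previous day, 29 December 2032).
The standard-time date in Wynax, 29 December 2032, lies within the daylight-saving period (5 November 2032 – 27 February 2033), so Wynax is on daylight time, UTC−04:00.
01:00 UTC − 4h = 21:00 Wynax (rolling into the previous day, 29 December 2032).

21:00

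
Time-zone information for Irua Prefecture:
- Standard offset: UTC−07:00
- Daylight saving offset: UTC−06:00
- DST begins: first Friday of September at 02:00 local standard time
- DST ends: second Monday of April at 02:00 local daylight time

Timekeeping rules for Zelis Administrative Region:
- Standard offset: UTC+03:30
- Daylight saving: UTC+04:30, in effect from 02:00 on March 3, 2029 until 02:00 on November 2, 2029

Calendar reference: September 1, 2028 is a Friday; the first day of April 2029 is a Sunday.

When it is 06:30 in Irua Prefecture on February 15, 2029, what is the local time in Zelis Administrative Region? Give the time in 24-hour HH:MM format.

16:00

1 September 2028 is a Friday, so the first Friday is September 1.
1 April 2029 is a Sunday, so the first Monday is April 2 and the second is April 9.
February 15, 2029 falls between 1 September 2028 and 9 April 2029, so daylight saving is in effect and Irua Prefecture is at UTC−06:00.
06:30 Irua Prefecture + 6h = 12:30 UTC.
At the standard offset (UTC+03:30), 12:30 UTC + 3h30m = 16:00 Zelis Administrative Region standard time.
The standard-time date in Zelis Administrative Region, February 15, 2029, does not fall between 3 March and 2 November, so daylight saving is not in effect and Zelis Administrative Region is at UTC+03:30.
12:30 UTC + 3h30m = 16:00 Zelis Administrative Region.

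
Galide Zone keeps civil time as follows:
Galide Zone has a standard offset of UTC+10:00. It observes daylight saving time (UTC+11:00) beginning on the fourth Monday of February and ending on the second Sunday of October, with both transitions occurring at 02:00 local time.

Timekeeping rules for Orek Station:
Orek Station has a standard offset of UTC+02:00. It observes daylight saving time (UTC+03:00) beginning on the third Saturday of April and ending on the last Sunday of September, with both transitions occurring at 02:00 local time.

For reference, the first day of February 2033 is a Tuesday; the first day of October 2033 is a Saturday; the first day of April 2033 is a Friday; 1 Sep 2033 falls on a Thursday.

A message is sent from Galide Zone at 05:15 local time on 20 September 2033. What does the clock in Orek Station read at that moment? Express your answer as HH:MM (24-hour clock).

1 February 2033 is a Tuesday, so the first Monday is February 7 and the fourth is February 28.
1 October 2033 is a Saturday, so the first Sunday is October 2 and the second is October 9.
20 September 2033 lies within the daylight-saving period (28 February – 9 October), so Galide Zone is on daylight time, UTC+11:00.
05:15 Galide Zone − 11h = 18:15 UTC (rolling into the previous day, 19 September 2033).
1 April 2033 is a Friday, so the first Saturday is April 2 and the third is April 16.
1 September 2033 is a Thursday, so Sundays fall on 4, 11, 18, 25; the last is September 25.
At the standard offset (UTC+02:00), 18:15 UTC + 2h = 20:15 Orek Station standard time.
Daylight saving runs 16 April – 25 September; the standard-time date in Orek Station, 19 September 2033, is inside that window, so Orek Station is at UTC+03:00.
18:15 UTC + 3h = 21:15 Orek Station.

21:15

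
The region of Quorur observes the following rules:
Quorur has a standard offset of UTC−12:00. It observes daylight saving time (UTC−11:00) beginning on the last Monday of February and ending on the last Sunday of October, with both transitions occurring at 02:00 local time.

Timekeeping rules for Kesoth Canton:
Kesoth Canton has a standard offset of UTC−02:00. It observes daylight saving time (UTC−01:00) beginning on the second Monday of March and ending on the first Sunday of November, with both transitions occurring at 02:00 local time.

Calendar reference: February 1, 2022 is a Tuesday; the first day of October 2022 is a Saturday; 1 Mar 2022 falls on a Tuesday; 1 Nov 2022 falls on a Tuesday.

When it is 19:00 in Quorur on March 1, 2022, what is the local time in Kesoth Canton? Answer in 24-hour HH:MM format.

04:00

1 February 2022 is a Tuesday, so Mondays fall on 7, 14, 21, 28; the last is February 28.
1 October 2022 is a Saturday, so Sundays fall on 2, 9, 16, 23, 30; the last is October 30.
March 1, 2022 falls between 28 February and 30 October, so daylight saving is in effect and Quorur is at UTC−11:00.
19:00 Quorur + 11h = 06:00 UTC (rolling into the next day, 2 March 2022).
1 March 2022 is a Tuesday, so the first Monday is March 7 and the second is March 14.
1 November 2022 is a Tuesday, so the first Sunday is November 6.
At the standard offset (UTC−02:00), 06:00 UTC − 2h = 04:00 Kesoth Canton standard time.
The standard-time date in Kesoth Canton, March 2, 2022, does not fall between 14 March and 6 November, so daylight saving is not in effect and Kesoth Canton is at UTC−02:00.
06:00 UTC − 2h = 04:00 Kesoth Canton.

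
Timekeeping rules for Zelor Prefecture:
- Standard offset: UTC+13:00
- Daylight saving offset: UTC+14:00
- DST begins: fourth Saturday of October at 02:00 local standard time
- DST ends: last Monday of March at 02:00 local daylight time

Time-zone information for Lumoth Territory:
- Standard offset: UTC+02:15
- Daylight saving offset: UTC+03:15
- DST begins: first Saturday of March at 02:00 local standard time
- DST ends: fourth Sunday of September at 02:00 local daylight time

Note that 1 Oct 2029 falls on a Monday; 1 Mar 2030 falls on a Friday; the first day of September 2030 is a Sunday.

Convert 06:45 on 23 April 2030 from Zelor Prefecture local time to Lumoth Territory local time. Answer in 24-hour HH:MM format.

21:00

1 October 2029 is a Monday, so the first Saturday is October 6 and the fourth is October 27.
1 March 2030 is a Friday, so Mondays fall on 4, 11, 18, 25; the last is March 25.
23 April 2030 does not fall between 27 October 2029 and 25 March 2030, so daylight saving is not in effect and Zelor Prefecture is at UTC+13:00.
06:45 Zelor Prefecture − 13h = 17:45 UTC (rolling into the previous day, 22 April 2030).
1 March 2030 is a Friday, so the first Saturday is March 2.
1 September 2030 is a Sunday, so the first Sunday is September 1 and the fourth is September 22.
At the standard offset (UTC+02:15), 17:45 UTC + 2h15m = 20:00 Lumoth Territory standard time.
Daylight saving runs 2 March – 22 September; the standard-time date in Lumoth Territory, 22 April 2030, is inside that window, so Lumoth Territory is at UTC+03:15.
17:45 UTC + 3h15m = 21:00 Lumoth Territory.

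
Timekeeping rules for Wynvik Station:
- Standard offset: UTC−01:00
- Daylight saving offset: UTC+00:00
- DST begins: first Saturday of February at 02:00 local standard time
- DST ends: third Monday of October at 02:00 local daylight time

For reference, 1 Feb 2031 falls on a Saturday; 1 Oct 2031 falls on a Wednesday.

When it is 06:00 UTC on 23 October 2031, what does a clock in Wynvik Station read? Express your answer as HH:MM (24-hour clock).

1 February 2031 is a Saturday, so the first Saturday is February 1.
1 October 2031 is a Wednesday, so the first Monday is October 6 and the third is October 20.
At the standard offset (UTC−01:00), 06:00 UTC − 1h = 05:00 Wynvik Station standard time.
Daylight saving runs 1 February – 20 October; the standard-time date in Wynvik Station, 23 October 2031, is outside that window, so Wynvik Station is on standard time at UTC−01:00.
06:00 UTC − 1h = 05:00 local.

05:00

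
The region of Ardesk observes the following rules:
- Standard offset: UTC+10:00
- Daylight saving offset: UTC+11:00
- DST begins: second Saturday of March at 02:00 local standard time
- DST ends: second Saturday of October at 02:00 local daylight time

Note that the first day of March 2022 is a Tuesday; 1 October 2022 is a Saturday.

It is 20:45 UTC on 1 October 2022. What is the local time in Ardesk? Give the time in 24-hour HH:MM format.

07:45

1 March 2022 is a Tuesday, so the first Saturday is March 5 and the second is March 12.
1 October 2022 is a Saturday, so the first Saturday is October 1 and the second is October 8.
At the standard offset (UTC+10:00), 20:45 UTC + 10h = 06:45 Ardesk standard time (rolling into the next day, 2 October 2022).
The standard-time date in Ardesk, 2 October 2022, falls between 12 March and 8 October, so daylight saving is in effect and Ardesk is at UTC+11:00.
20:45 UTC + 11h = 07:45 local (rolling into the next day, 2 October 2022).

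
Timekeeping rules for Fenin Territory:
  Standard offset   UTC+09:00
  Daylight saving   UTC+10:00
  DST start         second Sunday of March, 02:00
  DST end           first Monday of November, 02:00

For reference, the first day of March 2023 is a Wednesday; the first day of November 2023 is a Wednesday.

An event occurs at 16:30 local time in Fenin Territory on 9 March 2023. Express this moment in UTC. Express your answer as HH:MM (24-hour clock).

07:30

1 March 2023 is a Wednesday, so the first Sunday is March 5 and the second is March 12.
1 November 2023 is a Wednesday, so the first Monday is November 6.
Daylight saving runs 12 March – 6 November; 9 March 2023 is outside that window, so Fenin Territory is on standard time at UTC+09:00.
16:30 local − 9h = 07:30 UTC.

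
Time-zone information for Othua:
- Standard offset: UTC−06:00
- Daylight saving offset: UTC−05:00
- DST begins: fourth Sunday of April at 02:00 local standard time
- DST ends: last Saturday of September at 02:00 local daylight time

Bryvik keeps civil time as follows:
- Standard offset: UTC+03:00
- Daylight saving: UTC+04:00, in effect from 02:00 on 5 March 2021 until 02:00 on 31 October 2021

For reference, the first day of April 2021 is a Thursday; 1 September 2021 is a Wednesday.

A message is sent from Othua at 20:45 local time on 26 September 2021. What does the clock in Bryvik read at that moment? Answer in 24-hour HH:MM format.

06:45

1 April 2021 is a Thursday, so the first Sunday is April 4 and the fourth is April 25.
1 September 2021 is a Wednesday, so Saturdays fall on 4, 11, 18, 25; the last is September 25.
26 September 2021 is outside the daylight-saving period (25 April – 25 September), so Othua is on standard time, UTC−06:00.
20:45 Othua + 6h = 02:45 UTC (rolling into the next day, 27 September 2021).
At the standard offset (UTC+03:00), 02:45 UTC + 3h = 05:45 Bryvik standard time.
The standard-time date in Bryvik, 27 September 2021, falls between 5 March and 31 October, so daylight saving is in effect and Bryvik is at UTC+04:00.
02:45 UTC + 4h = 06:45 Bryvik.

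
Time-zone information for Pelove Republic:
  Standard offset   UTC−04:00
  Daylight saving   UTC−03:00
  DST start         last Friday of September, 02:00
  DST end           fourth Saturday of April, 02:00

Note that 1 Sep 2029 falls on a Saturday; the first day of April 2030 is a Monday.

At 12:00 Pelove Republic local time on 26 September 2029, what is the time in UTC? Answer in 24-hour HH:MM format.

16:00

1 September 2029 is a Saturday, so Fridays fall on 7, 14, 21, 28; the last is September 28.
1 April 2030 is a Monday, so the first Saturday is April 6 and the fourth is April 27.
26 September 2029 is outside the daylight-saving period (28 September 2029 – 27 April 2030), so Pelove Republic is on standard time, UTC−04:00.
12:00 local + 4h = 16:00 UTC.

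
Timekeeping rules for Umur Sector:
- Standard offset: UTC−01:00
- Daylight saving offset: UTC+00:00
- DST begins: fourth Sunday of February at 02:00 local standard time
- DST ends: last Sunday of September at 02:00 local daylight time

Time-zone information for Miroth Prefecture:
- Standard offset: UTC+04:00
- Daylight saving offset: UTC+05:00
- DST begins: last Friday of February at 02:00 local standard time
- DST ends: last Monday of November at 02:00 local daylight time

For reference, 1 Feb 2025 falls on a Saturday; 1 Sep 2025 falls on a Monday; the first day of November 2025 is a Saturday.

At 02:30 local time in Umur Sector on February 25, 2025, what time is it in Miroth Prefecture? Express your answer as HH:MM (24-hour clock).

1 February 2025 is a Saturday, so the first Sunday is February 2 and the fourth is February 23.
1 September 2025 is a Monday, so Sundays fall on 7, 14, 21, 28; the last is September 28.
February 25, 2025 lies within the daylight-saving period (23 February – 28 September), so Umur Sector is on daylight time, UTC+00:00.
02:30 Umur Sector − 0h = 02:30 UTC.
1 February 2025 is a Saturday, so Fridays fall on 7, 14, 21, 28; the last is February 28.
1 November 2025 is a Saturday, so Mondays fall on 3, 10, 17, 24; the last is November 24.
At the standard offset (UTC+04:00), 02:30 UTC + 4h = 06:30 Miroth Prefecture standard time.
The standard-time date in Miroth Prefecture, February 25, 2025, is outside the daylight-saving period (28 February – 24 November), so Miroth Prefecture is on standard time, UTC+04:00.
02:30 UTC + 4h = 06:30 Miroth Prefecture.

06:30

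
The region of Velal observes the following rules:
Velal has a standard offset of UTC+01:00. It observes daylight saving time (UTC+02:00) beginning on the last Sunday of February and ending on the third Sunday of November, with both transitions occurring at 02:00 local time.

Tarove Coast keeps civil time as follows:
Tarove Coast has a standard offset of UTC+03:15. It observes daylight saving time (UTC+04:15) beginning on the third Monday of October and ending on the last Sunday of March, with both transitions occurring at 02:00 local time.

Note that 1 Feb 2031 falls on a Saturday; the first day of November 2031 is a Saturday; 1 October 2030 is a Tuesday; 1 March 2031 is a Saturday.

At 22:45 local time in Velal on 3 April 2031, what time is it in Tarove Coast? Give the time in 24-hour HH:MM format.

1 February 2031 is a Saturday, so Sundays fall on 2, 9, 16, 23; the last is February 23.
1 November 2031 is a Saturday, so the first Sunday is November 2 and the third is November 16.
3 April 2031 falls between 23 February and 16 November, so daylight saving is in effect and Velal is at UTC+02:00.
22:45 Velal − 2h = 20:45 UTC.
1 October 2030 is a Tuesday, so the first Monday is October 7 and the third is October 21.
1 March 2031 is a Saturday, so Sundays fall on 2, 9, 16, 23, 30; the last is March 30.
At the standard offset (UTC+03:15), 20:45 UTC + 3h15m = 00:00 Tarove Coast standard time (rolling into the next day, 4 April 2031).
The standard-time date in Tarove Coast, 4 April 2031, is outside the daylight-saving period (21 October 2030 – 30 March 2031), so Tarove Coast is on standard time, UTC+03:15.
20:45 UTC + 3h15m = 00:00 Tarove Coast (rolling into the next day, 4 April 2031).

00:00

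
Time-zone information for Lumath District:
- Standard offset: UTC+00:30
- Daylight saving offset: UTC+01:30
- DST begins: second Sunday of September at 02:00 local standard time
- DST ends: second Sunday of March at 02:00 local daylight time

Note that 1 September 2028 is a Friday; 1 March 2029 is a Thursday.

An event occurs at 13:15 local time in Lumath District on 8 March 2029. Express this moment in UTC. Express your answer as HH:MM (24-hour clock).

11:45

1 September 2028 is a Friday, so the first Sunday is September 3 and the second is September 10.
1 March 2029 is a Thursday, so the first Sunday is March 4 and the second is March 11.
8 March 2029 lies within the daylight-saving period (10 September 2028 – 11 March 2029), so Lumath District is on daylight time, UTC+01:30.
13:15 local − 1h30m = 11:45 UTC.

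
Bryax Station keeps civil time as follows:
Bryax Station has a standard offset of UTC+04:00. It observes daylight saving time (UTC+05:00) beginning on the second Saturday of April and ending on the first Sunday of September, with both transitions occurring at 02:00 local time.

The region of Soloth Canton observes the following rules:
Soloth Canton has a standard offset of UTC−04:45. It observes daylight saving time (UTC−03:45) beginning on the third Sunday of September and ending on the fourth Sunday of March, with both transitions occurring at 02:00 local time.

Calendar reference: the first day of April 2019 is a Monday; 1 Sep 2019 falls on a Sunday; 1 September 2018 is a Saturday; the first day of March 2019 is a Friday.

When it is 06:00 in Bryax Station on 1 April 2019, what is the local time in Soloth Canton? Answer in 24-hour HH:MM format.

1 April 2019 is a Monday, so the first Saturday is April 6 and the second is April 13.
1 September 2019 is a Sunday, so the first Sunday is September 1.
1 April 2019 does not fall between 13 April and 1 September, so daylight saving is not in effect and Bryax Station is at UTC+04:00.
06:00 Bryax Station − 4h = 02:00 UTC.
1 September 2018 is a Saturday, so the first Sunday is September 2 and the third is September 16.
1 March 2019 is a Friday, so the first Sunday is March 3 and the fourth is March 24.
At the standard offset (UTC−04:45), 02:00 UTC − 4h45m = 21:15 Soloth Canton standard time (rolling into the previous day, 31 March 2019).
Daylight saving runs 16 September 2018 – 24 March 2019; the standard-time date in Soloth Canton, 31 March 2019, is outside that window, so Soloth Canton is on standard time at UTC−04:45.
02:00 UTC − 4h45m = 21:15 Soloth Canton (rolling into the previous day, 31 March 2019).

21:15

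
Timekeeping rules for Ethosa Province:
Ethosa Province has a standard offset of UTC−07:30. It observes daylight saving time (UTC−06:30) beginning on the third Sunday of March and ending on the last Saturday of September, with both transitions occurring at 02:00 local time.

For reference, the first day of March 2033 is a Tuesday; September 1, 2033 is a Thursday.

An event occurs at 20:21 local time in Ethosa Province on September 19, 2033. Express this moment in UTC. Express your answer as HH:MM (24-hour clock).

02:51

1 March 2033 is a Tuesday, so the first Sunday is March 6 and the third is March 20.
1 September 2033 is a Thursday, so Saturdays fall on 3, 10, 17, 24; the last is September 24.
September 19, 2033 falls between 20 March and 24 September, so daylight saving is in effect and Ethosa Province is at UTC−06:30.
20:21 local + 6h30m = 02:51 UTC (rolling into the next day, 20 September 2033).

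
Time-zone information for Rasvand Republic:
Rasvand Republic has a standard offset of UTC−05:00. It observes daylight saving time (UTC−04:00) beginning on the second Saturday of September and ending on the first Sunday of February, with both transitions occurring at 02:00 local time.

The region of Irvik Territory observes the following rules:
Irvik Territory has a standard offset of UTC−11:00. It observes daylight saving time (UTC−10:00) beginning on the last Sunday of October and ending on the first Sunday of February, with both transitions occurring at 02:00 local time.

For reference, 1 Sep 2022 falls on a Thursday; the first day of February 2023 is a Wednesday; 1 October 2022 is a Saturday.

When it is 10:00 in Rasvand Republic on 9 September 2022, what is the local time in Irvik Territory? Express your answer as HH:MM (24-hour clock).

04:00

1 September 2022 is a Thursday, so the first Saturday is September 3 and the second is September 10.
1 February 2023 is a Wednesday, so the first Sunday is February 5.
9 September 2022 is outside the daylight-saving period (10 September 2022 – 5 February 2023), so Rasvand Republic is on standard time, UTC−05:00.
10:00 Rasvand Republic + 5h = 15:00 UTC.
1 October 2022 is a Saturday, so Sundays fall on 2, 9, 16, 23, 30; the last is October 30.
1 February 2023 is a Wednesday, so the first Sunday is February 5.
At the standard offset (UTC−11:00), 15:00 UTC − 11h = 04:00 Irvik Territory standard time.
Daylight saving runs 30 October 2022 – 5 February 2023; the standard-time date in Irvik Territory, 9 September 2022, is outside that window, so Irvik Territory is on standard time at UTC−11:00.
15:00 UTC − 11h = 04:00 Irvik Territory.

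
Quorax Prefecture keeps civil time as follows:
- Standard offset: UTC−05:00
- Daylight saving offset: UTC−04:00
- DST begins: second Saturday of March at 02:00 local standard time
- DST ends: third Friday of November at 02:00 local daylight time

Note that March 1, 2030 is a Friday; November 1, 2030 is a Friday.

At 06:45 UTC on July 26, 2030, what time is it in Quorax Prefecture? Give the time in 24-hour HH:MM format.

02:45

1 March 2030 is a Friday, so the first Saturday is March 2 and the second is March 9.
1 November 2030 is a Friday, so the first Friday is November 1 and the third is November 15.
At the standard offset (UTC−05:00), 06:45 UTC − 5h = 01:45 Quorax Prefecture standard time.
The standard-time date in Quorax Prefecture, July 26, 2030, falls between 9 March and 15 November, so daylight saving is in effect and Quorax Prefecture is at UTC−04:00.
06:45 UTC − 4h = 02:45 local.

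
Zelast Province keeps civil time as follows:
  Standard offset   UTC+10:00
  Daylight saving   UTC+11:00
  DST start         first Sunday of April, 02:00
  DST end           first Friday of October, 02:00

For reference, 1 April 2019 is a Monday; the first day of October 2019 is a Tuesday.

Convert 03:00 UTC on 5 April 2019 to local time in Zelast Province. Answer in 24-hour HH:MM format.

1 April 2019 is a Monday, so the first Sunday is April 7.
1 October 2019 is a Tuesday, so the first Friday is October 4.
At the standard offset (UTC+10:00), 03:00 UTC + 10h = 13:00 Zelast Province standard time.
Daylight saving runs 7 April – 4 October; the standard-time date in Zelast Province, 5 April 2019, is outside that window, so Zelast Province is on standard time at UTC+10:00.
03:00 UTC + 10h = 13:00 local.

13:00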